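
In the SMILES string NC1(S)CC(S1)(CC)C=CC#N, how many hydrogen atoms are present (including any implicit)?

12

Hydrogens are implicit in SMILES; fill each atom to its normal valence:
  3 × C: no H
  2 × C: 2 H each → 4
  2 × C: 1 H each → 2
  1 × C: 3 H
  1 × N: 2 H
  1 × N: no H
  1 × S: 1 H
  1 × S: no H
  Total hydrogens = 12.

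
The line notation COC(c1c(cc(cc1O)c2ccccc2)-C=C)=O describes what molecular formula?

Heavy atoms from the SMILES: 16 C, 3 O.
Implicit hydrogens by atom environment:
  7 × C (aromatic): 1 H each → 7
  5 × C (aromatic): no H
  2 × O: no H
  1 × C: 3 H
  1 × C: 2 H
  1 × C: 1 H
  1 × C: no H
  1 × O: 1 H
  Total hydrogens = 14.
Molecular formula: C16H14O3

C16H14O3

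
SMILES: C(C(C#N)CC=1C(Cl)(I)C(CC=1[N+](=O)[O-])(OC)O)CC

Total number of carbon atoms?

12

The symbol for carbon appears 12 times in the SMILES. (Cl is a single chlorine, not C + l.)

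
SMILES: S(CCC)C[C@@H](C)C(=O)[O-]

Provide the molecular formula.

Heavy atoms from the SMILES: 7 C, 2 O, 1 S.
Implicit hydrogens by atom environment:
  3 × C: 2 H each → 6
  2 × C: 3 H each → 6
  1 × C: 1 H
  1 × C: no H
  1 × O: no H
  1 × O (charge -1): no H
  1 × S: no H
  Total hydrogens = 13.
Net charge -1.
Molecular formula: C7H13O2S-

C7H13O2S-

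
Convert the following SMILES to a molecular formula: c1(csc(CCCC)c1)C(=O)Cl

C9H11ClOS

Heavy atoms from the SMILES: 9 C, 1 Cl, 1 O, 1 S.
Implicit hydrogens by atom environment:
  3 × C: 2 H each → 6
  2 × C (aromatic): 1 H each → 2
  2 × C (aromatic): no H
  1 × C: 3 H
  1 × C: no H
  1 × Cl: no H
  1 × O: no H
  1 × S (aromatic): no H
  Total hydrogens = 11.
Molecular formula: C9H11ClOS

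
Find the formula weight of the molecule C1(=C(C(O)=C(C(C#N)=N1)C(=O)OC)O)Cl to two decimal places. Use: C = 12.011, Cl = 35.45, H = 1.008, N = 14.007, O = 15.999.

228.59

Molecular formula: C8H5ClN2O4.
M = 8×12.011 + 1×35.45 + 5×1.008 + 2×14.007 + 4×15.999 = 228.59 g/mol.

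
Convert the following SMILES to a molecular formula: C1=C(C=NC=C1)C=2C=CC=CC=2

Heavy atoms from the SMILES: 11 C, 1 N.
Implicit hydrogens by atom environment:
  9 × C (aromatic): 1 H each → 9
  2 × C (aromatic): no H
  1 × N (aromatic): no H
  Total hydrogens = 9.
Molecular formula: C11H9N

C11H9N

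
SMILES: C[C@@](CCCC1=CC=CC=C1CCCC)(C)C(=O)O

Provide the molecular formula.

C17H26O2

Heavy atoms from the SMILES: 17 C, 2 O.
Implicit hydrogens by atom environment:
  6 × C: 2 H each → 12
  4 × C (aromatic): 1 H each → 4
  3 × C: 3 H each → 9
  2 × C (aromatic): no H
  2 × C: no H
  1 × O: 1 H
  1 × O: no H
  Total hydrogens = 26.
Molecular formula: C17H26O2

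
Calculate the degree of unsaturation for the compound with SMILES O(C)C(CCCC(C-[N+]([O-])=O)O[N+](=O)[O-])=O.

3

Molecular formula from the SMILES: C7H12N2O7.
DoU = (2C + 2 + N − H − X)/2 = (2·7 + 2 + 2 − 12 − 0)/2 = 6/2 = 3.
(Structurally: 0 ring(s) + 3 π bond(s) = 3.)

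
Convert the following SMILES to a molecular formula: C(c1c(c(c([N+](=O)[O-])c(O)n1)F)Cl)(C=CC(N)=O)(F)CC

C11H10ClF2N3O4

Heavy atoms from the SMILES: 11 C, 1 Cl, 2 F, 3 N, 4 O.
Implicit hydrogens by atom environment:
  5 × C (aromatic): no H
  2 × C: 1 H each → 2
  2 × C: no H
  2 × F: no H
  2 × O: no H
  1 × C: 3 H
  1 × C: 2 H
  1 × Cl: no H
  1 × N: 2 H
  1 × N (aromatic): no H
  1 × N (charge +1): no H
  1 × O: 1 H
  1 × O (charge -1): no H
  Total hydrogens = 10.
Molecular formula: C11H10ClF2N3O4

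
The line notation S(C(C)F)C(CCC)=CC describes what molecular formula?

Heavy atoms from the SMILES: 8 C, 1 F, 1 S.
Implicit hydrogens by atom environment:
  3 × C: 3 H each → 9
  2 × C: 2 H each → 4
  2 × C: 1 H each → 2
  1 × C: no H
  1 × F: no H
  1 × S: no H
  Total hydrogens = 15.
Molecular formula: C8H15FS

C8H15FS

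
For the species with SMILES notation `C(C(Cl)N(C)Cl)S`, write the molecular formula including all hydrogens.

C3H7Cl2NS

Heavy atoms from the SMILES: 3 C, 2 Cl, 1 N, 1 S.
Implicit hydrogens by atom environment:
  2 × Cl: no H
  1 × C: 3 H
  1 × C: 2 H
  1 × C: 1 H
  1 × N: no H
  1 × S: 1 H
  Total hydrogens = 7.
Molecular formula: C3H7Cl2NS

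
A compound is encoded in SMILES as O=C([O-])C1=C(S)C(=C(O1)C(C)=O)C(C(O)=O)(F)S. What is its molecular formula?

C9H6FO6S2-

Heavy atoms from the SMILES: 9 C, 1 F, 6 O, 2 S.
Implicit hydrogens by atom environment:
  4 × C (aromatic): no H
  4 × C: no H
  3 × O: no H
  2 × S: 1 H each → 2
  1 × C: 3 H
  1 × F: no H
  1 × O: 1 H
  1 × O (aromatic): no H
  1 × O (charge -1): no H
  Total hydrogens = 6.
Net charge -1.
Molecular formula: C9H6FO6S2-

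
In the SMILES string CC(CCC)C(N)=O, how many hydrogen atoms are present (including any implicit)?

Hydrogens are implicit in SMILES; fill each atom to its normal valence:
  2 × C: 3 H each → 6
  2 × C: 2 H each → 4
  1 × C: 1 H
  1 × C: no H
  1 × N: 2 H
  1 × O: no H
  Total hydrogens = 13.

13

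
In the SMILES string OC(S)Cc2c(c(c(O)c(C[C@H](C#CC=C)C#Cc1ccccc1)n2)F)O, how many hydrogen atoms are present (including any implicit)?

18

Hydrogens are implicit in SMILES; fill each atom to its normal valence:
  6 × C (aromatic): no H
  5 × C (aromatic): 1 H each → 5
  4 × C: no H
  3 × C: 2 H each → 6
  3 × C: 1 H each → 3
  3 × O: 1 H each → 3
  1 × F: no H
  1 × N (aromatic): no H
  1 × S: 1 H
  Total hydrogens = 18.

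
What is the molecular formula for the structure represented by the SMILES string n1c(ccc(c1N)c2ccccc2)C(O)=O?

C12H10N2O2

Heavy atoms from the SMILES: 12 C, 2 N, 2 O.
Implicit hydrogens by atom environment:
  7 × C (aromatic): 1 H each → 7
  4 × C (aromatic): no H
  1 × C: no H
  1 × N: 2 H
  1 × N (aromatic): no H
  1 × O: 1 H
  1 × O: no H
  Total hydrogens = 10.
Molecular formula: C12H10N2O2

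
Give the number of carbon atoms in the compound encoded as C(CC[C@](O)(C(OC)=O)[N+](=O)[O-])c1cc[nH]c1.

The symbol for carbon appears 10 times in the SMILES. Lowercase c denotes aromatic carbon and counts toward C.

10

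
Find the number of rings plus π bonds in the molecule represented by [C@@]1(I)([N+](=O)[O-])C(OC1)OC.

Molecular formula from the SMILES: C4H6INO4.
DoU = (2C + 2 + N − H − X)/2 = (2·4 + 2 + 1 − 6 − 1)/2 = 4/2 = 2.
(Structurally: 1 ring(s) + 1 π bond(s) = 2.)

2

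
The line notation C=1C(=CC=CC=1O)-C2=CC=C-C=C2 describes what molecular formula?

C12H10O

Heavy atoms from the SMILES: 12 C, 1 O.
Implicit hydrogens by atom environment:
  9 × C (aromatic): 1 H each → 9
  3 × C (aromatic): no H
  1 × O: 1 H
  Total hydrogens = 10.
Molecular formula: C12H10O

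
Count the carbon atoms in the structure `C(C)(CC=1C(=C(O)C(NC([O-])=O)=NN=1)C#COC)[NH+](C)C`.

The symbol for carbon appears 13 times in the SMILES.

13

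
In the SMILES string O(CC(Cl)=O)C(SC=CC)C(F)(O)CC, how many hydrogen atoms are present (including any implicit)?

14

Hydrogens are implicit in SMILES; fill each atom to its normal valence:
  3 × C: 1 H each → 3
  2 × C: 3 H each → 6
  2 × C: 2 H each → 4
  2 × C: no H
  2 × O: no H
  1 × Cl: no H
  1 × F: no H
  1 × O: 1 H
  1 × S: no H
  Total hydrogens = 14.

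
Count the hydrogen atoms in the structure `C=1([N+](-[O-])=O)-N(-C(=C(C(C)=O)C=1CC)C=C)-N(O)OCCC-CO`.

21

Hydrogens are implicit in SMILES; fill each atom to its normal valence:
  6 × C: 2 H each → 12
  4 × C (aromatic): no H
  3 × O: no H
  2 × C: 3 H each → 6
  2 × O: 1 H each → 2
  1 × C: 1 H
  1 × C: no H
  1 × N (aromatic): no H
  1 × N: no H
  1 × N (charge +1): no H
  1 × O (charge -1): no H
  Total hydrogens = 21.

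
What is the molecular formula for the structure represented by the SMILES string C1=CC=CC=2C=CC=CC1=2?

C10H8

Heavy atoms from the SMILES: 10 C.
Implicit hydrogens by atom environment:
  8 × C (aromatic): 1 H each → 8
  2 × C (aromatic): no H
  Total hydrogens = 8.
Molecular formula: C10H8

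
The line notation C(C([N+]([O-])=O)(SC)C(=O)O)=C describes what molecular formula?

C5H7NO4S

Heavy atoms from the SMILES: 5 C, 1 N, 4 O, 1 S.
Implicit hydrogens by atom environment:
  2 × C: no H
  2 × O: no H
  1 × C: 3 H
  1 × C: 2 H
  1 × C: 1 H
  1 × N (charge +1): no H
  1 × O: 1 H
  1 × O (charge -1): no H
  1 × S: no H
  Total hydrogens = 7.
Molecular formula: C5H7NO4S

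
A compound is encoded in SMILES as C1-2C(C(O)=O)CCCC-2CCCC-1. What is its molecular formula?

Heavy atoms from the SMILES: 11 C, 2 O.
Implicit hydrogens by atom environment:
  7 × C: 2 H each → 14
  3 × C: 1 H each → 3
  1 × C: no H
  1 × O: 1 H
  1 × O: no H
  Total hydrogens = 18.
Molecular formula: C11H18O2

C11H18O2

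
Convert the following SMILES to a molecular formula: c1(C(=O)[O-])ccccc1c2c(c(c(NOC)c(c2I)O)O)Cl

Heavy atoms from the SMILES: 14 C, 1 Cl, 1 I, 1 N, 5 O.
Implicit hydrogens by atom environment:
  8 × C (aromatic): no H
  4 × C (aromatic): 1 H each → 4
  2 × O: 1 H each → 2
  2 × O: no H
  1 × C: 3 H
  1 × C: no H
  1 × Cl: no H
  1 × I: no H
  1 × N: 1 H
  1 × O (charge -1): no H
  Total hydrogens = 10.
Net charge -1.
Molecular formula: C14H10ClINO5-

C14H10ClINO5-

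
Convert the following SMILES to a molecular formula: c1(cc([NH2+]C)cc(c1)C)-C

C9H14N+

Heavy atoms from the SMILES: 9 C, 1 N.
Implicit hydrogens by atom environment:
  3 × C: 3 H each → 9
  3 × C (aromatic): 1 H each → 3
  3 × C (aromatic): no H
  1 × N (charge +1): 2 H
  Total hydrogens = 14.
Net charge +1.
Molecular formula: C9H14N+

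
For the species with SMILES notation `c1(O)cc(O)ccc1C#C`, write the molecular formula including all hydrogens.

Heavy atoms from the SMILES: 8 C, 2 O.
Implicit hydrogens by atom environment:
  3 × C (aromatic): 1 H each → 3
  3 × C (aromatic): no H
  2 × O: 1 H each → 2
  1 × C: 1 H
  1 × C: no H
  Total hydrogens = 6.
Molecular formula: C8H6O2

C8H6O2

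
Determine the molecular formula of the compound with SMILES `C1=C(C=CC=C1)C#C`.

Heavy atoms from the SMILES: 8 C.
Implicit hydrogens by atom environment:
  5 × C (aromatic): 1 H each → 5
  1 × C: 1 H
  1 × C (aromatic): no H
  1 × C: no H
  Total hydrogens = 6.
Molecular formula: C8H6

C8H6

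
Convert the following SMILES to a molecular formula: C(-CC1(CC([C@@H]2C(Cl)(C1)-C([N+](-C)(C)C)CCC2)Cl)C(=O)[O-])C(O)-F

C17H28Cl2FNO3

Heavy atoms from the SMILES: 17 C, 2 Cl, 1 F, 1 N, 3 O.
Implicit hydrogens by atom environment:
  7 × C: 2 H each → 14
  4 × C: 1 H each → 4
  3 × C: 3 H each → 9
  3 × C: no H
  2 × Cl: no H
  1 × F: no H
  1 × N (charge +1): no H
  1 × O: 1 H
  1 × O: no H
  1 × O (charge -1): no H
  Total hydrogens = 28.
Molecular formula: C17H28Cl2FNO3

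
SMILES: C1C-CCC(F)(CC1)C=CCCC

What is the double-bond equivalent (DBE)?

Molecular formula from the SMILES: C12H21F.
DoU = (2C + 2 + N − H − X)/2 = (2·12 + 2 + 0 − 21 − 1)/2 = 4/2 = 2.
(Structurally: 1 ring(s) + 1 π bond(s) = 2.)

2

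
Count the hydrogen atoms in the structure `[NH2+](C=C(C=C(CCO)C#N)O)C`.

Hydrogens are implicit in SMILES; fill each atom to its normal valence:
  3 × C: no H
  2 × C: 2 H each → 4
  2 × C: 1 H each → 2
  2 × O: 1 H each → 2
  1 × C: 3 H
  1 × N (charge +1): 2 H
  1 × N: no H
  Total hydrogens = 13.

13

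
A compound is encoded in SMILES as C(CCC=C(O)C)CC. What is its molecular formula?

Heavy atoms from the SMILES: 8 C, 1 O.
Implicit hydrogens by atom environment:
  4 × C: 2 H each → 8
  2 × C: 3 H each → 6
  1 × C: 1 H
  1 × C: no H
  1 × O: 1 H
  Total hydrogens = 16.
Molecular formula: C8H16O

C8H16O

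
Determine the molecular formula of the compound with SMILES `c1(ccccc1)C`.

Heavy atoms from the SMILES: 7 C.
Implicit hydrogens by atom environment:
  5 × C (aromatic): 1 H each → 5
  1 × C: 3 H
  1 × C (aromatic): no H
  Total hydrogens = 8.
Molecular formula: C7H8

C7H8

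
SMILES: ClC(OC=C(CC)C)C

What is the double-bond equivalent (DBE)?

Molecular formula from the SMILES: C7H13ClO.
DoU = (2C + 2 + N − H − X)/2 = (2·7 + 2 + 0 − 13 − 1)/2 = 2/2 = 1.
(Structurally: 0 ring(s) + 1 π bond(s) = 1.)

1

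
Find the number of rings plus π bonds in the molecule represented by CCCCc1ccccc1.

Molecular formula from the SMILES: C10H14.
DoU = (2C + 2 + N − H − X)/2 = (2·10 + 2 + 0 − 14 − 0)/2 = 8/2 = 4.
(Structurally: 1 ring(s) + 3 π bond(s) = 4.)

4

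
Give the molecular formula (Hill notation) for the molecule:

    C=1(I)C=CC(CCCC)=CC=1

C10H13I

Heavy atoms from the SMILES: 10 C, 1 I.
Implicit hydrogens by atom environment:
  4 × C (aromatic): 1 H each → 4
  3 × C: 2 H each → 6
  2 × C (aromatic): no H
  1 × C: 3 H
  1 × I: no H
  Total hydrogens = 13.
Molecular formula: C10H13I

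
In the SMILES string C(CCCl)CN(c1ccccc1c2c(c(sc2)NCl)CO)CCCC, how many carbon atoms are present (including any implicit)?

The symbol for carbon appears 19 times in the SMILES. Lowercase c denotes aromatic carbon and counts toward C.

19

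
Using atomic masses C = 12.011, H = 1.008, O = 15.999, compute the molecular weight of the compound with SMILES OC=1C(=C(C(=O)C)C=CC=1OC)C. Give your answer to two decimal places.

180.20

Molecular formula: C10H12O3.
M = 10×12.011 + 12×1.008 + 3×15.999 = 180.20 g/mol.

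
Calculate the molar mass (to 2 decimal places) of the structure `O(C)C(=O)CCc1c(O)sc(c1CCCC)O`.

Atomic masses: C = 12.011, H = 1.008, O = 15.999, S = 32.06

Molecular formula: C12H18O4S.
M = 12×12.011 + 18×1.008 + 4×15.999 + 1×32.06 = 258.33 g/mol.

258.33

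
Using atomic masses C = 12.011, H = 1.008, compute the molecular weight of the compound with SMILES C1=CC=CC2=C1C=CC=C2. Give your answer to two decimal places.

Molecular formula: C10H8.
M = 10×12.011 + 8×1.008 = 128.17 g/mol.

128.17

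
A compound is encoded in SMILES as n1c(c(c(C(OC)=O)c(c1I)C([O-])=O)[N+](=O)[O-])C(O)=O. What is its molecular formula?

Heavy atoms from the SMILES: 9 C, 1 I, 2 N, 8 O.
Implicit hydrogens by atom environment:
  5 × C (aromatic): no H
  5 × O: no H
  3 × C: no H
  2 × O (charge -1): no H
  1 × C: 3 H
  1 × I: no H
  1 × N (aromatic): no H
  1 × N (charge +1): no H
  1 × O: 1 H
  Total hydrogens = 4.
Net charge -1.
Molecular formula: C9H4IN2O8-

C9H4IN2O8-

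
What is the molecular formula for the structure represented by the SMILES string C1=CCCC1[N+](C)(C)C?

C8H16N+

Heavy atoms from the SMILES: 8 C, 1 N.
Implicit hydrogens by atom environment:
  3 × C: 3 H each → 9
  3 × C: 1 H each → 3
  2 × C: 2 H each → 4
  1 × N (charge +1): no H
  Total hydrogens = 16.
Net charge +1.
Molecular formula: C8H16N+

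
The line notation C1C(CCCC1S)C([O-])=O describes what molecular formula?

C7H11O2S-

Heavy atoms from the SMILES: 7 C, 2 O, 1 S.
Implicit hydrogens by atom environment:
  4 × C: 2 H each → 8
  2 × C: 1 H each → 2
  1 × C: no H
  1 × O: no H
  1 × O (charge -1): no H
  1 × S: 1 H
  Total hydrogens = 11.
Net charge -1.
Molecular formula: C7H11O2S-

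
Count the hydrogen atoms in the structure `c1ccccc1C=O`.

6

Hydrogens are implicit in SMILES; fill each atom to its normal valence:
  5 × C (aromatic): 1 H each → 5
  1 × C: 1 H
  1 × C (aromatic): no H
  1 × O: no H
  Total hydrogens = 6.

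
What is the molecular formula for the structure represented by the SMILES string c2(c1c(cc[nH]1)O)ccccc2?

C10H9NO

Heavy atoms from the SMILES: 10 C, 1 N, 1 O.
Implicit hydrogens by atom environment:
  7 × C (aromatic): 1 H each → 7
  3 × C (aromatic): no H
  1 × N (aromatic): 1 H
  1 × O: 1 H
  Total hydrogens = 9.
Molecular formula: C10H9NO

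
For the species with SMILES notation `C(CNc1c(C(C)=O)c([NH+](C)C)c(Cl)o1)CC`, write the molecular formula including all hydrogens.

Heavy atoms from the SMILES: 12 C, 1 Cl, 2 N, 2 O.
Implicit hydrogens by atom environment:
  4 × C: 3 H each → 12
  4 × C (aromatic): no H
  3 × C: 2 H each → 6
  1 × C: no H
  1 × Cl: no H
  1 × N (charge +1): 1 H
  1 × N: 1 H
  1 × O (aromatic): no H
  1 × O: no H
  Total hydrogens = 20.
Net charge +1.
Molecular formula: C12H20ClN2O2+

C12H20ClN2O2+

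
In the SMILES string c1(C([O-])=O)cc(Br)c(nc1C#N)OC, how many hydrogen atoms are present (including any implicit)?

Hydrogens are implicit in SMILES; fill each atom to its normal valence:
  4 × C (aromatic): no H
  2 × C: no H
  2 × O: no H
  1 × Br: no H
  1 × C: 3 H
  1 × C (aromatic): 1 H
  1 × N (aromatic): no H
  1 × N: no H
  1 × O (charge -1): no H
  Total hydrogens = 4.

4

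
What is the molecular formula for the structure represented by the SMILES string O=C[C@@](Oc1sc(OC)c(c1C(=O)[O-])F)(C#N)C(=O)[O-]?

Heavy atoms from the SMILES: 10 C, 1 F, 1 N, 7 O, 1 S.
Implicit hydrogens by atom environment:
  5 × O: no H
  4 × C (aromatic): no H
  4 × C: no H
  2 × O (charge -1): no H
  1 × C: 3 H
  1 × C: 1 H
  1 × F: no H
  1 × N: no H
  1 × S (aromatic): no H
  Total hydrogens = 4.
Net charge -2.
Molecular formula: [C10H4FNO7S]2-

[C10H4FNO7S]2-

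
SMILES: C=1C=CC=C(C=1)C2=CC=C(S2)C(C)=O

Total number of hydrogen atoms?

10

Hydrogens are implicit in SMILES; fill each atom to its normal valence:
  7 × C (aromatic): 1 H each → 7
  3 × C (aromatic): no H
  1 × C: 3 H
  1 × C: no H
  1 × O: no H
  1 × S (aromatic): no H
  Total hydrogens = 10.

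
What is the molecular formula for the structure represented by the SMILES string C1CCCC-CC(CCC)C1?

Heavy atoms from the SMILES: 11 C.
Implicit hydrogens by atom environment:
  9 × C: 2 H each → 18
  1 × C: 3 H
  1 × C: 1 H
  Total hydrogens = 22.
Molecular formula: C11H22

C11H22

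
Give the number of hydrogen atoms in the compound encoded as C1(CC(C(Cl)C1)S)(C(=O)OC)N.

Hydrogens are implicit in SMILES; fill each atom to its normal valence:
  2 × C: 2 H each → 4
  2 × C: 1 H each → 2
  2 × C: no H
  2 × O: no H
  1 × C: 3 H
  1 × Cl: no H
  1 × N: 2 H
  1 × S: 1 H
  Total hydrogens = 12.

12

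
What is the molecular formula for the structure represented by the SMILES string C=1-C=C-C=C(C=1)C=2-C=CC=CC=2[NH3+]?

Heavy atoms from the SMILES: 12 C, 1 N.
Implicit hydrogens by atom environment:
  9 × C (aromatic): 1 H each → 9
  3 × C (aromatic): no H
  1 × N (charge +1): 3 H
  Total hydrogens = 12.
Net charge +1.
Molecular formula: C12H12N+

C12H12N+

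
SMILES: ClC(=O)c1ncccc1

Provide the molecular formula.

Heavy atoms from the SMILES: 6 C, 1 Cl, 1 N, 1 O.
Implicit hydrogens by atom environment:
  4 × C (aromatic): 1 H each → 4
  1 × C (aromatic): no H
  1 × C: no H
  1 × Cl: no H
  1 × N (aromatic): no H
  1 × O: no H
  Total hydrogens = 4.
Molecular formula: C6H4ClNO

C6H4ClNO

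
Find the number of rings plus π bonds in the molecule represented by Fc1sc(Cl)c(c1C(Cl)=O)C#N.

Molecular formula from the SMILES: C6Cl2FNOS.
DoU = (2C + 2 + N − H − X)/2 = (2·6 + 2 + 1 − 0 − 3)/2 = 12/2 = 6.
(Structurally: 1 ring(s) + 5 π bond(s) = 6.)

6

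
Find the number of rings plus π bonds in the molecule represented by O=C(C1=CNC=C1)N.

Molecular formula from the SMILES: C5H6N2O.
DoU = (2C + 2 + N − H − X)/2 = (2·5 + 2 + 2 − 6 − 0)/2 = 8/2 = 4.
(Structurally: 1 ring(s) + 3 π bond(s) = 4.)

4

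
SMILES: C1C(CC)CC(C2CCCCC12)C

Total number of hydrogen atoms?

Hydrogens are implicit in SMILES; fill each atom to its normal valence:
  7 × C: 2 H each → 14
  4 × C: 1 H each → 4
  2 × C: 3 H each → 6
  Total hydrogens = 24.

24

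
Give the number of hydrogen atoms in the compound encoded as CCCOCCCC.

16

Hydrogens are implicit in SMILES; fill each atom to its normal valence:
  5 × C: 2 H each → 10
  2 × C: 3 H each → 6
  1 × O: no H
  Total hydrogens = 16.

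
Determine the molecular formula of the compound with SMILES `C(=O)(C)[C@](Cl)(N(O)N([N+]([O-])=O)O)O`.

C3H6ClN3O6

Heavy atoms from the SMILES: 3 C, 1 Cl, 3 N, 6 O.
Implicit hydrogens by atom environment:
  3 × O: 1 H each → 3
  2 × C: no H
  2 × N: no H
  2 × O: no H
  1 × C: 3 H
  1 × Cl: no H
  1 × N (charge +1): no H
  1 × O (charge -1): no H
  Total hydrogens = 6.
Molecular formula: C3H6ClN3O6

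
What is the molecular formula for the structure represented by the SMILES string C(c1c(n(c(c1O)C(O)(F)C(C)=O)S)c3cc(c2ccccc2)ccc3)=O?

C20H16FNO4S

Heavy atoms from the SMILES: 20 C, 1 F, 1 N, 4 O, 1 S.
Implicit hydrogens by atom environment:
  9 × C (aromatic): 1 H each → 9
  7 × C (aromatic): no H
  2 × C: no H
  2 × O: 1 H each → 2
  2 × O: no H
  1 × C: 3 H
  1 × C: 1 H
  1 × F: no H
  1 × N (aromatic): no H
  1 × S: 1 H
  Total hydrogens = 16.
Molecular formula: C20H16FNO4S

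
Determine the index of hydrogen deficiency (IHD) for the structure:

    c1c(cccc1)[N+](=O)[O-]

Molecular formula from the SMILES: C6H5NO2.
DoU = (2C + 2 + N − H − X)/2 = (2·6 + 2 + 1 − 5 − 0)/2 = 10/2 = 5.
(Structurally: 1 ring(s) + 4 π bond(s) = 5.)

5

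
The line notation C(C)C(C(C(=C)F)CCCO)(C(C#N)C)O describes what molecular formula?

Heavy atoms from the SMILES: 12 C, 1 F, 1 N, 2 O.
Implicit hydrogens by atom environment:
  5 × C: 2 H each → 10
  3 × C: no H
  2 × C: 3 H each → 6
  2 × C: 1 H each → 2
  2 × O: 1 H each → 2
  1 × F: no H
  1 × N: no H
  Total hydrogens = 20.
Molecular formula: C12H20FNO2

C12H20FNO2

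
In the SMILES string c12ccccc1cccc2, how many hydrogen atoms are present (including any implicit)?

Hydrogens are implicit in SMILES; fill each atom to its normal valence:
  8 × C (aromatic): 1 H each → 8
  2 × C (aromatic): no H
  Total hydrogens = 8.

8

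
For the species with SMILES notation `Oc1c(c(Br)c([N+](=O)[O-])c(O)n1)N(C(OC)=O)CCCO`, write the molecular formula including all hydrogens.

Heavy atoms from the SMILES: 1 Br, 10 C, 3 N, 7 O.
Implicit hydrogens by atom environment:
  5 × C (aromatic): no H
  3 × C: 2 H each → 6
  3 × O: 1 H each → 3
  3 × O: no H
  1 × Br: no H
  1 × C: 3 H
  1 × C: no H
  1 × N (aromatic): no H
  1 × N: no H
  1 × N (charge +1): no H
  1 × O (charge -1): no H
  Total hydrogens = 12.
Molecular formula: C10H12BrN3O7

C10H12BrN3O7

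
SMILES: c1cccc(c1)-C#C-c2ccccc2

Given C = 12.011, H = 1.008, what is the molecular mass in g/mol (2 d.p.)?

Molecular formula: C14H10.
M = 14×12.011 + 10×1.008 = 178.23 g/mol.

178.23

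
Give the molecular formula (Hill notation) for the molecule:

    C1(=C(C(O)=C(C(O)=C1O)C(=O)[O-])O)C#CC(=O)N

C10H6NO7-

Heavy atoms from the SMILES: 10 C, 1 N, 7 O.
Implicit hydrogens by atom environment:
  6 × C (aromatic): no H
  4 × C: no H
  4 × O: 1 H each → 4
  2 × O: no H
  1 × N: 2 H
  1 × O (charge -1): no H
  Total hydrogens = 6.
Net charge -1.
Molecular formula: C10H6NO7-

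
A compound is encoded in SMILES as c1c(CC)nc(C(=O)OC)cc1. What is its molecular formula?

C9H11NO2

Heavy atoms from the SMILES: 9 C, 1 N, 2 O.
Implicit hydrogens by atom environment:
  3 × C (aromatic): 1 H each → 3
  2 × C: 3 H each → 6
  2 × C (aromatic): no H
  2 × O: no H
  1 × C: 2 H
  1 × C: no H
  1 × N (aromatic): no H
  Total hydrogens = 11.
Molecular formula: C9H11NO2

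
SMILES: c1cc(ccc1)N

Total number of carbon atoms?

The symbol for carbon appears 6 times in the SMILES. Lowercase c denotes aromatic carbon and counts toward C.

6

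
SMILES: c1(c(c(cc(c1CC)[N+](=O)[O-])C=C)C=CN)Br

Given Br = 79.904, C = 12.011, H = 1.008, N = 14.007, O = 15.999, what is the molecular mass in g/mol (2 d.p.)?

Molecular formula: C12H13BrN2O2.
M = 1×79.904 + 12×12.011 + 13×1.008 + 2×14.007 + 2×15.999 = 297.15 g/mol.

297.15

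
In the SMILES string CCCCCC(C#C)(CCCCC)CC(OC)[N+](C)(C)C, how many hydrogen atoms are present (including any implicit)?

Hydrogens are implicit in SMILES; fill each atom to its normal valence:
  9 × C: 2 H each → 18
  6 × C: 3 H each → 18
  2 × C: 1 H each → 2
  2 × C: no H
  1 × N (charge +1): no H
  1 × O: no H
  Total hydrogens = 38.

38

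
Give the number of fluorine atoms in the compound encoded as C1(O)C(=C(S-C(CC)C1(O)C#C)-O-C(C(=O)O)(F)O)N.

The symbol for fluorine appears 1 time in the SMILES.

1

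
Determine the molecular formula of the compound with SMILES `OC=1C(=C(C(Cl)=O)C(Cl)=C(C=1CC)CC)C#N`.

Heavy atoms from the SMILES: 12 C, 2 Cl, 1 N, 2 O.
Implicit hydrogens by atom environment:
  6 × C (aromatic): no H
  2 × C: 3 H each → 6
  2 × C: 2 H each → 4
  2 × C: no H
  2 × Cl: no H
  1 × N: no H
  1 × O: 1 H
  1 × O: no H
  Total hydrogens = 11.
Molecular formula: C12H11Cl2NO2

C12H11Cl2NO2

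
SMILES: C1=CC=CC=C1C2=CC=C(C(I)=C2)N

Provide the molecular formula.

Heavy atoms from the SMILES: 12 C, 1 I, 1 N.
Implicit hydrogens by atom environment:
  8 × C (aromatic): 1 H each → 8
  4 × C (aromatic): no H
  1 × I: no H
  1 × N: 2 H
  Total hydrogens = 10.
Molecular formula: C12H10IN

C12H10IN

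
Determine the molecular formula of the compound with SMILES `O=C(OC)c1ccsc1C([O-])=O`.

Heavy atoms from the SMILES: 7 C, 4 O, 1 S.
Implicit hydrogens by atom environment:
  3 × O: no H
  2 × C (aromatic): 1 H each → 2
  2 × C (aromatic): no H
  2 × C: no H
  1 × C: 3 H
  1 × O (charge -1): no H
  1 × S (aromatic): no H
  Total hydrogens = 5.
Net charge -1.
Molecular formula: C7H5O4S-

C7H5O4S-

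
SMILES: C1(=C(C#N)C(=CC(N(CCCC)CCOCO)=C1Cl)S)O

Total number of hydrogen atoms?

19

Hydrogens are implicit in SMILES; fill each atom to its normal valence:
  6 × C: 2 H each → 12
  5 × C (aromatic): no H
  2 × N: no H
  2 × O: 1 H each → 2
  1 × C: 3 H
  1 × C (aromatic): 1 H
  1 × C: no H
  1 × Cl: no H
  1 × O: no H
  1 × S: 1 H
  Total hydrogens = 19.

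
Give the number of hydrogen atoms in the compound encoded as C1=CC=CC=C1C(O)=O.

6

Hydrogens are implicit in SMILES; fill each atom to its normal valence:
  5 × C (aromatic): 1 H each → 5
  1 × C (aromatic): no H
  1 × C: no H
  1 × O: 1 H
  1 × O: no H
  Total hydrogens = 6.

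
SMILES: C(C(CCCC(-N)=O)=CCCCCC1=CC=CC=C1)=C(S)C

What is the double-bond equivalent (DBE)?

7

Molecular formula from the SMILES: C19H27NOS.
DoU = (2C + 2 + N − H − X)/2 = (2·19 + 2 + 1 − 27 − 0)/2 = 14/2 = 7.
(Structurally: 1 ring(s) + 6 π bond(s) = 7.)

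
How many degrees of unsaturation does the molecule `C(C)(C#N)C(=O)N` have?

3

Molecular formula from the SMILES: C4H6N2O.
DoU = (2C + 2 + N − H − X)/2 = (2·4 + 2 + 2 − 6 − 0)/2 = 6/2 = 3.
(Structurally: 0 ring(s) + 3 π bond(s) = 3.)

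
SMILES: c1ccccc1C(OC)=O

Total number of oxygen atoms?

The symbol for oxygen appears 2 times in the SMILES.

2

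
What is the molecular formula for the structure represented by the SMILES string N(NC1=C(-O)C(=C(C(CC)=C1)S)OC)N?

C9H15N3O2S

Heavy atoms from the SMILES: 9 C, 3 N, 2 O, 1 S.
Implicit hydrogens by atom environment:
  5 × C (aromatic): no H
  2 × C: 3 H each → 6
  2 × N: 1 H each → 2
  1 × C: 2 H
  1 × C (aromatic): 1 H
  1 × N: 2 H
  1 × O: 1 H
  1 × O: no H
  1 × S: 1 H
  Total hydrogens = 15.
Molecular formula: C9H15N3O2S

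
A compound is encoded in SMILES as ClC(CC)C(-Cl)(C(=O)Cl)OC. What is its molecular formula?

C6H9Cl3O2

Heavy atoms from the SMILES: 6 C, 3 Cl, 2 O.
Implicit hydrogens by atom environment:
  3 × Cl: no H
  2 × C: 3 H each → 6
  2 × C: no H
  2 × O: no H
  1 × C: 2 H
  1 × C: 1 H
  Total hydrogens = 9.
Molecular formula: C6H9Cl3O2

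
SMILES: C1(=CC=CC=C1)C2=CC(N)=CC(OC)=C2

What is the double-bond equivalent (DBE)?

8

Molecular formula from the SMILES: C13H13NO.
DoU = (2C + 2 + N − H − X)/2 = (2·13 + 2 + 1 − 13 − 0)/2 = 16/2 = 8.
(Structurally: 2 ring(s) + 6 π bond(s) = 8.)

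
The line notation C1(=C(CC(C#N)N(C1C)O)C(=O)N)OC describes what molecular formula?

C9H13N3O3

Heavy atoms from the SMILES: 9 C, 3 N, 3 O.
Implicit hydrogens by atom environment:
  4 × C: no H
  2 × C: 3 H each → 6
  2 × C: 1 H each → 2
  2 × N: no H
  2 × O: no H
  1 × C: 2 H
  1 × N: 2 H
  1 × O: 1 H
  Total hydrogens = 13.
Molecular formula: C9H13N3O3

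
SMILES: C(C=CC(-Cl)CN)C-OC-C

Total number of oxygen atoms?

The symbol for oxygen appears 1 time in the SMILES.

1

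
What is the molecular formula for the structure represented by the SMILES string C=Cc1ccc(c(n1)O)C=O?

Heavy atoms from the SMILES: 8 C, 1 N, 2 O.
Implicit hydrogens by atom environment:
  3 × C (aromatic): no H
  2 × C (aromatic): 1 H each → 2
  2 × C: 1 H each → 2
  1 × C: 2 H
  1 × N (aromatic): no H
  1 × O: 1 H
  1 × O: no H
  Total hydrogens = 7.
Molecular formula: C8H7NO2

C8H7NO2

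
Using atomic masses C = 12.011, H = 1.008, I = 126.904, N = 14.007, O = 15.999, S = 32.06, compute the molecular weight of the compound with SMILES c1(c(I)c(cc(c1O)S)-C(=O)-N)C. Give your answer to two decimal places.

Molecular formula: C8H8INO2S.
M = 8×12.011 + 8×1.008 + 1×126.904 + 1×14.007 + 2×15.999 + 1×32.06 = 309.12 g/mol.

309.12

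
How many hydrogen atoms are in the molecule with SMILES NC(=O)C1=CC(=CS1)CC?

Hydrogens are implicit in SMILES; fill each atom to its normal valence:
  2 × C (aromatic): 1 H each → 2
  2 × C (aromatic): no H
  1 × C: 3 H
  1 × C: 2 H
  1 × C: no H
  1 × N: 2 H
  1 × O: no H
  1 × S (aromatic): no H
  Total hydrogens = 9.

9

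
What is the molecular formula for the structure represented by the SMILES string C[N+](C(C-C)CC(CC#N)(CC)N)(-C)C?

Heavy atoms from the SMILES: 12 C, 3 N.
Implicit hydrogens by atom environment:
  5 × C: 3 H each → 15
  4 × C: 2 H each → 8
  2 × C: no H
  1 × C: 1 H
  1 × N: 2 H
  1 × N (charge +1): no H
  1 × N: no H
  Total hydrogens = 26.
Net charge +1.
Molecular formula: C12H26N3+

C12H26N3+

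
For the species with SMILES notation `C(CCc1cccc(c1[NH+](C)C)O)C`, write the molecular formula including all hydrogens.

C12H20NO+

Heavy atoms from the SMILES: 12 C, 1 N, 1 O.
Implicit hydrogens by atom environment:
  3 × C: 3 H each → 9
  3 × C: 2 H each → 6
  3 × C (aromatic): 1 H each → 3
  3 × C (aromatic): no H
  1 × N (charge +1): 1 H
  1 × O: 1 H
  Total hydrogens = 20.
Net charge +1.
Molecular formula: C12H20NO+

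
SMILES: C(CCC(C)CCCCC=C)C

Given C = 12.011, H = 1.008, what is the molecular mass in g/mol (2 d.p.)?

Molecular formula: C12H24.
M = 12×12.011 + 24×1.008 = 168.32 g/mol.

168.32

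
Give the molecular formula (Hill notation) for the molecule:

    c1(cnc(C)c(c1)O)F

C6H6FNO

Heavy atoms from the SMILES: 6 C, 1 F, 1 N, 1 O.
Implicit hydrogens by atom environment:
  3 × C (aromatic): no H
  2 × C (aromatic): 1 H each → 2
  1 × C: 3 H
  1 × F: no H
  1 × N (aromatic): no H
  1 × O: 1 H
  Total hydrogens = 6.
Molecular formula: C6H6FNO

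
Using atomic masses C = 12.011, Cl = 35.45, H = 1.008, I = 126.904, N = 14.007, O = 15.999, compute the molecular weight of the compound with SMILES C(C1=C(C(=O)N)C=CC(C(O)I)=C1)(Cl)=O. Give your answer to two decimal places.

Molecular formula: C9H7ClINO3.
M = 9×12.011 + 1×35.45 + 7×1.008 + 1×126.904 + 1×14.007 + 3×15.999 = 339.51 g/mol.

339.51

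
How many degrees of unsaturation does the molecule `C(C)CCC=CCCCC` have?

Molecular formula from the SMILES: C10H20.
DoU = (2C + 2 + N − H − X)/2 = (2·10 + 2 + 0 − 20 − 0)/2 = 2/2 = 1.
(Structurally: 0 ring(s) + 1 π bond(s) = 1.)

1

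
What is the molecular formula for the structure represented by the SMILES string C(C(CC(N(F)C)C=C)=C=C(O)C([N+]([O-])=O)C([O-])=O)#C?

Heavy atoms from the SMILES: 12 C, 1 F, 2 N, 5 O.
Implicit hydrogens by atom environment:
  5 × C: no H
  4 × C: 1 H each → 4
  2 × C: 2 H each → 4
  2 × O: no H
  2 × O (charge -1): no H
  1 × C: 3 H
  1 × F: no H
  1 × N: no H
  1 × N (charge +1): no H
  1 × O: 1 H
  Total hydrogens = 12.
Net charge -1.
Molecular formula: C12H12FN2O5-

C12H12FN2O5-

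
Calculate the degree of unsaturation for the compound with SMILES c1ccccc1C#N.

6

Molecular formula from the SMILES: C7H5N.
DoU = (2C + 2 + N − H − X)/2 = (2·7 + 2 + 1 − 5 − 0)/2 = 12/2 = 6.
(Structurally: 1 ring(s) + 5 π bond(s) = 6.)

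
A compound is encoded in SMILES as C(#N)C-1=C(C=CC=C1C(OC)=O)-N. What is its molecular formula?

C9H8N2O2

Heavy atoms from the SMILES: 9 C, 2 N, 2 O.
Implicit hydrogens by atom environment:
  3 × C (aromatic): 1 H each → 3
  3 × C (aromatic): no H
  2 × C: no H
  2 × O: no H
  1 × C: 3 H
  1 × N: 2 H
  1 × N: no H
  Total hydrogens = 8.
Molecular formula: C9H8N2O2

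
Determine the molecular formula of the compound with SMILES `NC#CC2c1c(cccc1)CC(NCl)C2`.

C12H13ClN2

Heavy atoms from the SMILES: 12 C, 1 Cl, 2 N.
Implicit hydrogens by atom environment:
  4 × C (aromatic): 1 H each → 4
  2 × C: 2 H each → 4
  2 × C: 1 H each → 2
  2 × C (aromatic): no H
  2 × C: no H
  1 × Cl: no H
  1 × N: 2 H
  1 × N: 1 H
  Total hydrogens = 13.
Molecular formula: C12H13ClN2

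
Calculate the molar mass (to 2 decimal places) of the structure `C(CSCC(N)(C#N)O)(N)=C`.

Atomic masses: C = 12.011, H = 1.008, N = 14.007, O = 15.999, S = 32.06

173.23

Molecular formula: C6H11N3OS.
M = 6×12.011 + 11×1.008 + 3×14.007 + 1×15.999 + 1×32.06 = 173.23 g/mol.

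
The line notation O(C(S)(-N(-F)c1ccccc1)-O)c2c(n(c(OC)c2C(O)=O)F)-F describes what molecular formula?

C13H11F3N2O5S

Heavy atoms from the SMILES: 13 C, 3 F, 2 N, 5 O, 1 S.
Implicit hydrogens by atom environment:
  5 × C (aromatic): 1 H each → 5
  5 × C (aromatic): no H
  3 × F: no H
  3 × O: no H
  2 × C: no H
  2 × O: 1 H each → 2
  1 × C: 3 H
  1 × N (aromatic): no H
  1 × N: no H
  1 × S: 1 H
  Total hydrogens = 11.
Molecular formula: C13H11F3N2O5S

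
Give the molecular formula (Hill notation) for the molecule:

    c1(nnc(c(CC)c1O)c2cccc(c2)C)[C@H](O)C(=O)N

Heavy atoms from the SMILES: 15 C, 3 N, 3 O.
Implicit hydrogens by atom environment:
  6 × C (aromatic): no H
  4 × C (aromatic): 1 H each → 4
  2 × C: 3 H each → 6
  2 × N (aromatic): no H
  2 × O: 1 H each → 2
  1 × C: 2 H
  1 × C: 1 H
  1 × C: no H
  1 × N: 2 H
  1 × O: no H
  Total hydrogens = 17.
Molecular formula: C15H17N3O3

C15H17N3O3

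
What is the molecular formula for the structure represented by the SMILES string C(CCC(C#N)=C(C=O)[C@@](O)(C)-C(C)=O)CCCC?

Heavy atoms from the SMILES: 15 C, 1 N, 3 O.
Implicit hydrogens by atom environment:
  6 × C: 2 H each → 12
  5 × C: no H
  3 × C: 3 H each → 9
  2 × O: no H
  1 × C: 1 H
  1 × N: no H
  1 × O: 1 H
  Total hydrogens = 23.
Molecular formula: C15H23NO3

C15H23NO3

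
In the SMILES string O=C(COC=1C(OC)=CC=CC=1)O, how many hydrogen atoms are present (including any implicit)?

10

Hydrogens are implicit in SMILES; fill each atom to its normal valence:
  4 × C (aromatic): 1 H each → 4
  3 × O: no H
  2 × C (aromatic): no H
  1 × C: 3 H
  1 × C: 2 H
  1 × C: no H
  1 × O: 1 H
  Total hydrogens = 10.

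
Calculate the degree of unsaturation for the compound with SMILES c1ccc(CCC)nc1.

Molecular formula from the SMILES: C8H11N.
DoU = (2C + 2 + N − H − X)/2 = (2·8 + 2 + 1 − 11 − 0)/2 = 8/2 = 4.
(Structurally: 1 ring(s) + 3 π bond(s) = 4.)

4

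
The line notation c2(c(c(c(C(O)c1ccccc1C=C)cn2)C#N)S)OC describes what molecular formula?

C16H14N2O2S

Heavy atoms from the SMILES: 16 C, 2 N, 2 O, 1 S.
Implicit hydrogens by atom environment:
  6 × C (aromatic): no H
  5 × C (aromatic): 1 H each → 5
  2 × C: 1 H each → 2
  1 × C: 3 H
  1 × C: 2 H
  1 × C: no H
  1 × N (aromatic): no H
  1 × N: no H
  1 × O: 1 H
  1 × O: no H
  1 × S: 1 H
  Total hydrogens = 14.
Molecular formula: C16H14N2O2S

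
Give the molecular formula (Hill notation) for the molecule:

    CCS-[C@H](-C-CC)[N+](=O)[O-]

C6H13NO2S

Heavy atoms from the SMILES: 6 C, 1 N, 2 O, 1 S.
Implicit hydrogens by atom environment:
  3 × C: 2 H each → 6
  2 × C: 3 H each → 6
  1 × C: 1 H
  1 × N (charge +1): no H
  1 × O: no H
  1 × O (charge -1): no H
  1 × S: no H
  Total hydrogens = 13.
Molecular formula: C6H13NO2S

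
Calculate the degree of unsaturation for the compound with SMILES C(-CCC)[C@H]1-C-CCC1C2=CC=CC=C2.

5

Molecular formula from the SMILES: C15H22.
DoU = (2C + 2 + N − H − X)/2 = (2·15 + 2 + 0 − 22 − 0)/2 = 10/2 = 5.
(Structurally: 2 ring(s) + 3 π bond(s) = 5.)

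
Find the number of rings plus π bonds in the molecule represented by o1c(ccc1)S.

3

Molecular formula from the SMILES: C4H4OS.
DoU = (2C + 2 + N − H − X)/2 = (2·4 + 2 + 0 − 4 − 0)/2 = 6/2 = 3.
(Structurally: 1 ring(s) + 2 π bond(s) = 3.)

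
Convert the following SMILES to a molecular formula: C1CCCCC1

Heavy atoms from the SMILES: 6 C.
Implicit hydrogens by atom environment:
  6 × C: 2 H each → 12
  Total hydrogens = 12.
Molecular formula: C6H12

C6H12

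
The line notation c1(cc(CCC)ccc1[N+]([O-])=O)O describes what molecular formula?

C9H11NO3

Heavy atoms from the SMILES: 9 C, 1 N, 3 O.
Implicit hydrogens by atom environment:
  3 × C (aromatic): 1 H each → 3
  3 × C (aromatic): no H
  2 × C: 2 H each → 4
  1 × C: 3 H
  1 × N (charge +1): no H
  1 × O: 1 H
  1 × O: no H
  1 × O (charge -1): no H
  Total hydrogens = 11.
Molecular formula: C9H11NO3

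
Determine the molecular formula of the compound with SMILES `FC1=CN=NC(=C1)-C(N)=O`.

C5H4FN3O

Heavy atoms from the SMILES: 5 C, 1 F, 3 N, 1 O.
Implicit hydrogens by atom environment:
  2 × C (aromatic): 1 H each → 2
  2 × C (aromatic): no H
  2 × N (aromatic): no H
  1 × C: no H
  1 × F: no H
  1 × N: 2 H
  1 × O: no H
  Total hydrogens = 4.
Molecular formula: C5H4FN3O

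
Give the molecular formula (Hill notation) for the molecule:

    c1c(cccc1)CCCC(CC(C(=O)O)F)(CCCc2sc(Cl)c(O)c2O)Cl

Heavy atoms from the SMILES: 20 C, 2 Cl, 1 F, 4 O, 1 S.
Implicit hydrogens by atom environment:
  7 × C: 2 H each → 14
  5 × C (aromatic): 1 H each → 5
  5 × C (aromatic): no H
  3 × O: 1 H each → 3
  2 × C: no H
  2 × Cl: no H
  1 × C: 1 H
  1 × F: no H
  1 × O: no H
  1 × S (aromatic): no H
  Total hydrogens = 23.
Molecular formula: C20H23Cl2FO4S

C20H23Cl2FO4S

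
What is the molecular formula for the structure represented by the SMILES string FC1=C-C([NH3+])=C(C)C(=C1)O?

C7H9FNO+

Heavy atoms from the SMILES: 7 C, 1 F, 1 N, 1 O.
Implicit hydrogens by atom environment:
  4 × C (aromatic): no H
  2 × C (aromatic): 1 H each → 2
  1 × C: 3 H
  1 × F: no H
  1 × N (charge +1): 3 H
  1 × O: 1 H
  Total hydrogens = 9.
Net charge +1.
Molecular formula: C7H9FNO+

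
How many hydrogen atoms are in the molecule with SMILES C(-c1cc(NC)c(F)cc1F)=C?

Hydrogens are implicit in SMILES; fill each atom to its normal valence:
  4 × C (aromatic): no H
  2 × C (aromatic): 1 H each → 2
  2 × F: no H
  1 × C: 3 H
  1 × C: 2 H
  1 × C: 1 H
  1 × N: 1 H
  Total hydrogens = 9.

9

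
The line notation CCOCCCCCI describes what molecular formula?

C7H15IO

Heavy atoms from the SMILES: 7 C, 1 I, 1 O.
Implicit hydrogens by atom environment:
  6 × C: 2 H each → 12
  1 × C: 3 H
  1 × I: no H
  1 × O: no H
  Total hydrogens = 15.
Molecular formula: C7H15IO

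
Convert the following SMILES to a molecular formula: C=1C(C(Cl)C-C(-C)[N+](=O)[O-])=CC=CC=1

C10H12ClNO2

Heavy atoms from the SMILES: 10 C, 1 Cl, 1 N, 2 O.
Implicit hydrogens by atom environment:
  5 × C (aromatic): 1 H each → 5
  2 × C: 1 H each → 2
  1 × C: 3 H
  1 × C: 2 H
  1 × C (aromatic): no H
  1 × Cl: no H
  1 × N (charge +1): no H
  1 × O: no H
  1 × O (charge -1): no H
  Total hydrogens = 12.
Molecular formula: C10H12ClNO2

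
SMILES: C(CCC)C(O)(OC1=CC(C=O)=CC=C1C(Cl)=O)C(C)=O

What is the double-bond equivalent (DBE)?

Molecular formula from the SMILES: C15H17ClO5.
DoU = (2C + 2 + N − H − X)/2 = (2·15 + 2 + 0 − 17 − 1)/2 = 14/2 = 7.
(Structurally: 1 ring(s) + 6 π bond(s) = 7.)

7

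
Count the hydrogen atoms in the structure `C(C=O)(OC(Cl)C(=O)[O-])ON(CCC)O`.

11

Hydrogens are implicit in SMILES; fill each atom to its normal valence:
  4 × O: no H
  3 × C: 1 H each → 3
  2 × C: 2 H each → 4
  1 × C: 3 H
  1 × C: no H
  1 × Cl: no H
  1 × N: no H
  1 × O: 1 H
  1 × O (charge -1): no H
  Total hydrogens = 11.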